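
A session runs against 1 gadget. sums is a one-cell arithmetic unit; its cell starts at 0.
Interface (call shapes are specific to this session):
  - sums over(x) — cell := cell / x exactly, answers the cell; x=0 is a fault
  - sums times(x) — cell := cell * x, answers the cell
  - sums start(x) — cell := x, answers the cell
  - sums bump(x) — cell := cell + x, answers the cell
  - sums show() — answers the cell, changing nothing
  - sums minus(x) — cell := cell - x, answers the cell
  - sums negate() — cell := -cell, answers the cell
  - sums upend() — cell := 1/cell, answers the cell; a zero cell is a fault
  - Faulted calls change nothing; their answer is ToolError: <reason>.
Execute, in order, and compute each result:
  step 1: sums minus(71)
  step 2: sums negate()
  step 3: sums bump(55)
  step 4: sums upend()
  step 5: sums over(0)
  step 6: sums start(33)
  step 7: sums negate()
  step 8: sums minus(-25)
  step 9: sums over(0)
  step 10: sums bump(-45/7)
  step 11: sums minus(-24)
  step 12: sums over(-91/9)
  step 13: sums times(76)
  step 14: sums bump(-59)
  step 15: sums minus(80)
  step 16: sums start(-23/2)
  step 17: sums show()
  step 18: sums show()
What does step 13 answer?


Answer: -45828/637

Derivation:
-- sums minus(x=71) => -71
-- sums negate() => 71
-- sums bump(x=55) => 126
-- sums upend() => 1/126
-- sums over(x=0) => ToolError: division by zero
-- sums start(x=33) => 33
-- sums negate() => -33
-- sums minus(x=-25) => -8
-- sums over(x=0) => ToolError: division by zero
-- sums bump(x=-45/7) => -101/7
-- sums minus(x=-24) => 67/7
-- sums over(x=-91/9) => -603/637
-- sums times(x=76) => -45828/637
-- sums bump(x=-59) => -83411/637
-- sums minus(x=80) => -134371/637
-- sums start(x=-23/2) => -23/2
-- sums show() => -23/2
-- sums show() => -23/2


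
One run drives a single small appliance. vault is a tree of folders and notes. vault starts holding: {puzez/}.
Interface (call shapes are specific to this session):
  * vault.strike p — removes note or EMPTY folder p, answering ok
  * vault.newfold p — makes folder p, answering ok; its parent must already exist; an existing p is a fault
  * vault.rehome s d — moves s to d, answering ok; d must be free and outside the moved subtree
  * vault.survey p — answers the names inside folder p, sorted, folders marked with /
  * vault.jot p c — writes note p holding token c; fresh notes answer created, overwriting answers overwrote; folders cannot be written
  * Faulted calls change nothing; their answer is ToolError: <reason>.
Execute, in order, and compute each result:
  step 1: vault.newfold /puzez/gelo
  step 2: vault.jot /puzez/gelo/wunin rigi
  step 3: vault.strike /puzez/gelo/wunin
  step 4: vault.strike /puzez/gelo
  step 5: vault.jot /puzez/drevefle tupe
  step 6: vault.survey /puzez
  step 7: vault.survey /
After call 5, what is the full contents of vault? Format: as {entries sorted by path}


$ newfold p='/puzez/gelo'
= ok
$ jot p='/puzez/gelo/wunin' c='rigi'
= created
$ strike p='/puzez/gelo/wunin'
= ok
$ strike p='/puzez/gelo'
= ok
$ jot p='/puzez/drevefle' c='tupe'
= created
$ survey p='/puzez'
= [drevefle]
$ survey p='/'
= [puzez/]

Answer: {puzez/, puzez/drevefle=tupe}


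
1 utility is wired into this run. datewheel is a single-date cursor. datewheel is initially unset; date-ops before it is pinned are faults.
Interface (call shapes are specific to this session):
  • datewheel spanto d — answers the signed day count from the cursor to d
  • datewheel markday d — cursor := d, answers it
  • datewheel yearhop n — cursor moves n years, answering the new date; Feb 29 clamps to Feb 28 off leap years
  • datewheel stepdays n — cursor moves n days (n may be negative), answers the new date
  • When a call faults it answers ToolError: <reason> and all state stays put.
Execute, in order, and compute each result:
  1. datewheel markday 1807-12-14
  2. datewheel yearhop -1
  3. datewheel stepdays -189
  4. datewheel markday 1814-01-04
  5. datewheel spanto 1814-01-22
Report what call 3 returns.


CALL datewheel markday[1807-12-14]
RET  1807-12-14
CALL datewheel yearhop[-1]
RET  1806-12-14
CALL datewheel stepdays[-189]
RET  1806-06-08
CALL datewheel markday[1814-01-04]
RET  1814-01-04
CALL datewheel spanto[1814-01-22]
RET  18

Answer: 1806-06-08


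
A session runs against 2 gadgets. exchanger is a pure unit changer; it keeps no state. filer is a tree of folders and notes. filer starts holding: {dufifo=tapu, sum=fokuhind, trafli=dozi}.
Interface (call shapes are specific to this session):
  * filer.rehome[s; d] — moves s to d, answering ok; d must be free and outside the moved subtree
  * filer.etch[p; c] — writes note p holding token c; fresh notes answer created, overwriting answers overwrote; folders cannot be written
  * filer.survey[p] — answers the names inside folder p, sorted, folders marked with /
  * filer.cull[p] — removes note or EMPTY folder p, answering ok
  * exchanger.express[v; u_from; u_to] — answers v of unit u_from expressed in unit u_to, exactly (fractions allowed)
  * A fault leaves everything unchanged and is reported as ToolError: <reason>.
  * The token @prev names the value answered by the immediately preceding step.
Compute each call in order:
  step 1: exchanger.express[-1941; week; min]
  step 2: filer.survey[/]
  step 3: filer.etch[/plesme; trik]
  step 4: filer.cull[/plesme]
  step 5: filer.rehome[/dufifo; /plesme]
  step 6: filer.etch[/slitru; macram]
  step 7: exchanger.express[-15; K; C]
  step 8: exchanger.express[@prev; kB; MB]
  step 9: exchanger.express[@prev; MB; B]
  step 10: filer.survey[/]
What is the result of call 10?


>> exchanger.express(v→-1941, u_from→week, u_to→min)
<< -19565280
>> filer.survey(p→/)
<< [dufifo, sum, trafli]
>> filer.etch(p→/plesme, c→trik)
<< created
>> filer.cull(p→/plesme)
<< ok
>> filer.rehome(s→/dufifo, d→/plesme)
<< ok
>> filer.etch(p→/slitru, c→macram)
<< created
>> exchanger.express(v→-15, u_from→K, u_to→C)
<< -5763/20
>> exchanger.express(v→@prev, u_from→kB, u_to→MB)
<< -5763/20000
>> exchanger.express(v→@prev, u_from→MB, u_to→B)
<< -288150
>> filer.survey(p→/)
<< [plesme, slitru, sum, trafli]

Answer: [plesme, slitru, sum, trafli]


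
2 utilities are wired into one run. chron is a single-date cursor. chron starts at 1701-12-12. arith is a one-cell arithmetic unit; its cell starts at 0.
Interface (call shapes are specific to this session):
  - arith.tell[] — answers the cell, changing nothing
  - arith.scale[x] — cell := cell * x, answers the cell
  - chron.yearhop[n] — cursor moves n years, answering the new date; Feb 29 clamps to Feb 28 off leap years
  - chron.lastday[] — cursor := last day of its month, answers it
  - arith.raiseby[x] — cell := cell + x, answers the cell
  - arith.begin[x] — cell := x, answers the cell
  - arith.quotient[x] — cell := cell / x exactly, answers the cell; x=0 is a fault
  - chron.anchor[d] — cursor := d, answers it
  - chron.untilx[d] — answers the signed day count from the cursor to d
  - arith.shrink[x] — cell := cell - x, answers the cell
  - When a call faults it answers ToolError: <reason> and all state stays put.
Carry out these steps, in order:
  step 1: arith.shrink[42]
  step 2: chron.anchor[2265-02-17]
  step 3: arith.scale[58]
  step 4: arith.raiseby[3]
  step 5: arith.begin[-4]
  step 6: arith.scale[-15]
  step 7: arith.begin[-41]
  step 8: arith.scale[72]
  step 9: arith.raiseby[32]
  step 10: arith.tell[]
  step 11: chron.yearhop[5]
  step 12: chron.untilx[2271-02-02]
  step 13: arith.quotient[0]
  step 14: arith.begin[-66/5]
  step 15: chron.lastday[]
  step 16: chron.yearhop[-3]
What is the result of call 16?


! arith.shrink(x=42) : -42
! chron.anchor(d=2265-02-17) : 2265-02-17
! arith.scale(x=58) : -2436
! arith.raiseby(x=3) : -2433
! arith.begin(x=-4) : -4
! arith.scale(x=-15) : 60
! arith.begin(x=-41) : -41
! arith.scale(x=72) : -2952
! arith.raiseby(x=32) : -2920
! arith.tell() : -2920
! chron.yearhop(n=5) : 2270-02-17
! chron.untilx(d=2271-02-02) : 350
! arith.quotient(x=0) : ToolError: division by zero
! arith.begin(x=-66/5) : -66/5
! chron.lastday() : 2270-02-28
! chron.yearhop(n=-3) : 2267-02-28

Answer: 2267-02-28


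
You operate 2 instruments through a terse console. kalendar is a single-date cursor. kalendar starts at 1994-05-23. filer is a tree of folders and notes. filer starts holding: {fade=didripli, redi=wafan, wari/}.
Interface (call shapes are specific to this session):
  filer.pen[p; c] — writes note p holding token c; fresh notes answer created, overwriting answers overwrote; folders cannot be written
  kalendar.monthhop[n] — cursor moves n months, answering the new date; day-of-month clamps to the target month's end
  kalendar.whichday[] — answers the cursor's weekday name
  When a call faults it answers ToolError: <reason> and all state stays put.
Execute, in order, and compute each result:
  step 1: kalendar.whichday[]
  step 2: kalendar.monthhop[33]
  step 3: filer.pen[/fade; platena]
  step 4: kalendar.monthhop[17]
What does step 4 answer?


Invoking kalendar.whichday(), and see Monday.
Then kalendar.monthhop passing n=33: 1997-02-23.
Using filer.pen passing p=/fade, c=platena: overwrote.
Next I call kalendar.monthhop passing n=17, giving 1998-07-23.

Answer: 1998-07-23


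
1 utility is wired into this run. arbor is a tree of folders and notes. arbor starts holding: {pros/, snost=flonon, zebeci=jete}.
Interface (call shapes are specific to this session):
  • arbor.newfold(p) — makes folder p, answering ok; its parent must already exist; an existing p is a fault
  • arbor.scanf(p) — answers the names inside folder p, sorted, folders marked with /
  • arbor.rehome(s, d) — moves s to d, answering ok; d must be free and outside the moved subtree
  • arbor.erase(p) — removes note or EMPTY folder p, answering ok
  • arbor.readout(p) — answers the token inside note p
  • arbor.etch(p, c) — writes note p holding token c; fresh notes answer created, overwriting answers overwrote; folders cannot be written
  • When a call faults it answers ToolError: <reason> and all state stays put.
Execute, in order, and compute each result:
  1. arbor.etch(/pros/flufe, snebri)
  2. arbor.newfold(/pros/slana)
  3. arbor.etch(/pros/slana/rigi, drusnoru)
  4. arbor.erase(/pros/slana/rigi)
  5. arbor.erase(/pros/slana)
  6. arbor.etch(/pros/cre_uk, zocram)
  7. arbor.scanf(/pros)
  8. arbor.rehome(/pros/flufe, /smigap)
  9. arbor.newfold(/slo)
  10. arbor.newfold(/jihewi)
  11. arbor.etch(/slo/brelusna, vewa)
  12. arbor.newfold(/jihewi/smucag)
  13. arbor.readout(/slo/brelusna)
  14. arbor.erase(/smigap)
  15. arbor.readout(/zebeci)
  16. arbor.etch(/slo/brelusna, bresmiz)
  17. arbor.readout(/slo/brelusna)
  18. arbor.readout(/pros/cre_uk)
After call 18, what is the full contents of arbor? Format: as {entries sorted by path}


# 1. arbor.etch(p: /pros/flufe, c: snebri) => created
# 2. arbor.newfold(p: /pros/slana) => ok
# 3. arbor.etch(p: /pros/slana/rigi, c: drusnoru) => created
# 4. arbor.erase(p: /pros/slana/rigi) => ok
# 5. arbor.erase(p: /pros/slana) => ok
# 6. arbor.etch(p: /pros/cre_uk, c: zocram) => created
# 7. arbor.scanf(p: /pros) => [cre_uk, flufe]
# 8. arbor.rehome(s: /pros/flufe, d: /smigap) => ok
# 9. arbor.newfold(p: /slo) => ok
# 10. arbor.newfold(p: /jihewi) => ok
# 11. arbor.etch(p: /slo/brelusna, c: vewa) => created
# 12. arbor.newfold(p: /jihewi/smucag) => ok
# 13. arbor.readout(p: /slo/brelusna) => vewa
# 14. arbor.erase(p: /smigap) => ok
# 15. arbor.readout(p: /zebeci) => jete
# 16. arbor.etch(p: /slo/brelusna, c: bresmiz) => overwrote
# 17. arbor.readout(p: /slo/brelusna) => bresmiz
# 18. arbor.readout(p: /pros/cre_uk) => zocram

Answer: {jihewi/, jihewi/smucag/, pros/, pros/cre_uk=zocram, slo/, slo/brelusna=bresmiz, snost=flonon, zebeci=jete}


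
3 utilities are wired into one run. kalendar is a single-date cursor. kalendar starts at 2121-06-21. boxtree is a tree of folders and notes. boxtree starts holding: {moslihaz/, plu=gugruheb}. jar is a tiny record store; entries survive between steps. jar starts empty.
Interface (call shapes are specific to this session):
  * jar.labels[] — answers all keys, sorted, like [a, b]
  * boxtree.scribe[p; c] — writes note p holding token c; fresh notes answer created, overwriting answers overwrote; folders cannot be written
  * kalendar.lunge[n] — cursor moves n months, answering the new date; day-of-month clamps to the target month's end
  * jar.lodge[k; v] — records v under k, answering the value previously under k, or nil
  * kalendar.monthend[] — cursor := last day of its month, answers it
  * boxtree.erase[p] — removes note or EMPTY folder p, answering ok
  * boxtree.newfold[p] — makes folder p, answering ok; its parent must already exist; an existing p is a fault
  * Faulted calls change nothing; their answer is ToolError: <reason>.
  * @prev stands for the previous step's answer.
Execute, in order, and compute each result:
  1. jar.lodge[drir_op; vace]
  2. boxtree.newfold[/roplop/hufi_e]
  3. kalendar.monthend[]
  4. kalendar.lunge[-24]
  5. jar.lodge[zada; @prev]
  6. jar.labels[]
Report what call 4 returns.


Answer: 2119-06-30

Derivation:
>> jar.lodge(drir_op, vace)
<< nil
>> boxtree.newfold(/roplop/hufi_e)
<< ToolError: no parent
>> kalendar.monthend()
<< 2121-06-30
>> kalendar.lunge(-24)
<< 2119-06-30
>> jar.lodge(zada, @prev)
<< nil
>> jar.labels()
<< [drir_op, zada]


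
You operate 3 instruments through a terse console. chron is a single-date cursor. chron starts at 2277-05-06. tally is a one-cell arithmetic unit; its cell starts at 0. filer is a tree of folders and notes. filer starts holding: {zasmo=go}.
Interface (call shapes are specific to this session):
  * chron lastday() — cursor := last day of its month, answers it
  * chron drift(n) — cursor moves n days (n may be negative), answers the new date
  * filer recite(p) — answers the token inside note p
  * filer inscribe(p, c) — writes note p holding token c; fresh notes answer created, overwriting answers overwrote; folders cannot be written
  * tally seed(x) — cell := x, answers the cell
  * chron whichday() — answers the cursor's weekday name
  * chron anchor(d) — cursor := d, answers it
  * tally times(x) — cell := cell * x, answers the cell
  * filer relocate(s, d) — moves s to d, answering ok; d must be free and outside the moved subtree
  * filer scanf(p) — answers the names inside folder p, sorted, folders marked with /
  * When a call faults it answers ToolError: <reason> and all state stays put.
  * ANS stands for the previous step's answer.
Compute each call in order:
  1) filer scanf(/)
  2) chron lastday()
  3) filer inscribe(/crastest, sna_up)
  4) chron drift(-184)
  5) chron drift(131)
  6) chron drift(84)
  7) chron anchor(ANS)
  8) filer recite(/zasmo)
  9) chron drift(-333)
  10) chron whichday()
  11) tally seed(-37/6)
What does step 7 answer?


Act: filer scanf[/]
Obs: [zasmo]
Act: chron lastday[]
Obs: 2277-05-31
Act: filer inscribe[/crastest; sna_up]
Obs: created
Act: chron drift[-184]
Obs: 2276-11-28
Act: chron drift[131]
Obs: 2277-04-08
Act: chron drift[84]
Obs: 2277-07-01
Act: chron anchor[ANS]
Obs: 2277-07-01
Act: filer recite[/zasmo]
Obs: go
Act: chron drift[-333]
Obs: 2276-08-02
Act: chron whichday[]
Obs: Wednesday
Act: tally seed[-37/6]
Obs: -37/6

Answer: 2277-07-01


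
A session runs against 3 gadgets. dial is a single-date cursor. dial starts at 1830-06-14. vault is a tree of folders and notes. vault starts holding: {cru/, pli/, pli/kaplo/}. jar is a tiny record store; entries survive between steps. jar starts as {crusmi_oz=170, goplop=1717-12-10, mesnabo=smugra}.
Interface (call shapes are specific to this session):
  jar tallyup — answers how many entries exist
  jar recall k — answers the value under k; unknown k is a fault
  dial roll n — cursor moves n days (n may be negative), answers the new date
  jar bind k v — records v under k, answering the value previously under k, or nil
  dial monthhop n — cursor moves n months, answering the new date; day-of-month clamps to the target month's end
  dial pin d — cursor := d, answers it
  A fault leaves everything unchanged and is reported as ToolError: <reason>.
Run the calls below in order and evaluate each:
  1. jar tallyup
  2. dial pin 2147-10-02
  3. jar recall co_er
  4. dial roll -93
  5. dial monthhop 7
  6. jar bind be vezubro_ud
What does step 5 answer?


>> jar tallyup()
<< 3
>> dial pin(d→2147-10-02)
<< 2147-10-02
>> jar recall(k→co_er)
<< ToolError: no such key co_er
>> dial roll(n→-93)
<< 2147-07-01
>> dial monthhop(n→7)
<< 2148-02-01
>> jar bind(k→be, v→vezubro_ud)
<< nil

Answer: 2148-02-01


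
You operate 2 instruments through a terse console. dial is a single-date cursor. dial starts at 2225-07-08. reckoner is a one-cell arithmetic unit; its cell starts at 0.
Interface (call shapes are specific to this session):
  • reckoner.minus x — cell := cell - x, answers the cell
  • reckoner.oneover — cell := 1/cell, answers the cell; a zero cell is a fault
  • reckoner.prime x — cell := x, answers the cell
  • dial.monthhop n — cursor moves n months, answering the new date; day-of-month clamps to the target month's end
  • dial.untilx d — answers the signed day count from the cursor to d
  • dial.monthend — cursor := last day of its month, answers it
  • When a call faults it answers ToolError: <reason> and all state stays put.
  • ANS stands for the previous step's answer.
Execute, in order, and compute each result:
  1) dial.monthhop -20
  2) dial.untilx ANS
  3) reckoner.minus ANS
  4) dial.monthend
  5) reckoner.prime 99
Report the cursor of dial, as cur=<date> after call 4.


Answer: cur=2223-11-30

Derivation:
[in] monthhop n='-20'
:: 2223-11-08
[in] untilx d='ANS'
:: 0
[in] minus x='ANS'
:: 0
[in] monthend
:: 2223-11-30
[in] prime x='99'
:: 99


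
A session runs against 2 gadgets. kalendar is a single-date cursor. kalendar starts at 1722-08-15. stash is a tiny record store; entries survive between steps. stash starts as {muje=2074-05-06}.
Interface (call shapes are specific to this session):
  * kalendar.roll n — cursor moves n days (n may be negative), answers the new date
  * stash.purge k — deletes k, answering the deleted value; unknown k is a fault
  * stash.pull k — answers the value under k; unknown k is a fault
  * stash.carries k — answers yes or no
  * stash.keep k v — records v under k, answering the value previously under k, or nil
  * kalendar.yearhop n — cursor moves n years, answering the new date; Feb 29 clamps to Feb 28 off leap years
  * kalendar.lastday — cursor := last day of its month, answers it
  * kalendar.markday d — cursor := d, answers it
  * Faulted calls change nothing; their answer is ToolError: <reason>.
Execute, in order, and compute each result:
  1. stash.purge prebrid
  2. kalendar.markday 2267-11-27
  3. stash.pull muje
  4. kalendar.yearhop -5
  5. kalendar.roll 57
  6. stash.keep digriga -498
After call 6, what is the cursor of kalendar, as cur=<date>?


~$ stash.purge k→prebrid
= ToolError: no such key prebrid
~$ kalendar.markday d→2267-11-27
= 2267-11-27
~$ stash.pull k→muje
= 2074-05-06
~$ kalendar.yearhop n→-5
= 2262-11-27
~$ kalendar.roll n→57
= 2263-01-23
~$ stash.keep k→digriga v→-498
= nil

Answer: cur=2263-01-23


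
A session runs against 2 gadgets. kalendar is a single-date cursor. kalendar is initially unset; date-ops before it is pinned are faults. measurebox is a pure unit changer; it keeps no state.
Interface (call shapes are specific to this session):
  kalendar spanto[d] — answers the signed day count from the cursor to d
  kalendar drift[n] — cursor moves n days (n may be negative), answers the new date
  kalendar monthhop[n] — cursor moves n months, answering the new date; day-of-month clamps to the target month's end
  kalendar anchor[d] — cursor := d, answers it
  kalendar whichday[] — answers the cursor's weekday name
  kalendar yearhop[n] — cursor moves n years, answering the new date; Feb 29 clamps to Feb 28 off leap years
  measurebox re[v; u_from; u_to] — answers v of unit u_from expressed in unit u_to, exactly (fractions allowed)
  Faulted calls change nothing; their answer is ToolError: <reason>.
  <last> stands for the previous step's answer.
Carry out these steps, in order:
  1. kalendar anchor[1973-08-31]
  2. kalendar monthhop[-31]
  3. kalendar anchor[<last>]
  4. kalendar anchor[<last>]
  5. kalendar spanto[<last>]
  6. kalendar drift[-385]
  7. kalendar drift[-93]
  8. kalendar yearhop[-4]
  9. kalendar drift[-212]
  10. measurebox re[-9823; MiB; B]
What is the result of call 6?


CALL kalendar anchor[d→1973-08-31]
RET  1973-08-31
CALL kalendar monthhop[n→-31]
RET  1971-01-31
CALL kalendar anchor[d→<last>]
RET  1971-01-31
CALL kalendar anchor[d→<last>]
RET  1971-01-31
CALL kalendar spanto[d→<last>]
RET  0
CALL kalendar drift[n→-385]
RET  1970-01-11
CALL kalendar drift[n→-93]
RET  1969-10-10
CALL kalendar yearhop[n→-4]
RET  1965-10-10
CALL kalendar drift[n→-212]
RET  1965-03-12
CALL measurebox re[v→-9823; u_from→MiB; u_to→B]
RET  -10300162048

Answer: 1970-01-11


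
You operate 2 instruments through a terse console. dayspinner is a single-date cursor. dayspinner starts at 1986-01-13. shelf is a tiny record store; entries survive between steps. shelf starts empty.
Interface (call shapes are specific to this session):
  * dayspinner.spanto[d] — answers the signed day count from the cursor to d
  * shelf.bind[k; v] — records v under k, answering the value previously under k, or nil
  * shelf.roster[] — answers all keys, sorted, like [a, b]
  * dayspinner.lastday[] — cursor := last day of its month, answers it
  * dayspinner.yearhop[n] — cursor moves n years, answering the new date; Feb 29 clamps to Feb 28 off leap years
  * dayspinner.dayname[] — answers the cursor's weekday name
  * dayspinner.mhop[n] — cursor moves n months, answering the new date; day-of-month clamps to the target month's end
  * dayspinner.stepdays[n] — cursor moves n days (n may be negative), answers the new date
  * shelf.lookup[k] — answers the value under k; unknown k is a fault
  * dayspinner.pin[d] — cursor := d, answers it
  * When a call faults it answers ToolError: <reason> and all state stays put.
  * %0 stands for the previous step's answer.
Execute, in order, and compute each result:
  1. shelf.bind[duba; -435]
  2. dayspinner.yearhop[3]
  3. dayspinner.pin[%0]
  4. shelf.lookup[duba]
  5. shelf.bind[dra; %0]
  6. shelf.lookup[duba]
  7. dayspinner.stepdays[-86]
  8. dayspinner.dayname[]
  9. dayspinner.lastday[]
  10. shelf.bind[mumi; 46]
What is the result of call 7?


Answer: 1988-10-19

Derivation:
·→ shelf.bind(duba, -435)
·← nil
·→ dayspinner.yearhop(3)
·← 1989-01-13
·→ dayspinner.pin(%0)
·← 1989-01-13
·→ shelf.lookup(duba)
·← -435
·→ shelf.bind(dra, %0)
·← nil
·→ shelf.lookup(duba)
·← -435
·→ dayspinner.stepdays(-86)
·← 1988-10-19
·→ dayspinner.dayname()
·← Wednesday
·→ dayspinner.lastday()
·← 1988-10-31
·→ shelf.bind(mumi, 46)
·← nil


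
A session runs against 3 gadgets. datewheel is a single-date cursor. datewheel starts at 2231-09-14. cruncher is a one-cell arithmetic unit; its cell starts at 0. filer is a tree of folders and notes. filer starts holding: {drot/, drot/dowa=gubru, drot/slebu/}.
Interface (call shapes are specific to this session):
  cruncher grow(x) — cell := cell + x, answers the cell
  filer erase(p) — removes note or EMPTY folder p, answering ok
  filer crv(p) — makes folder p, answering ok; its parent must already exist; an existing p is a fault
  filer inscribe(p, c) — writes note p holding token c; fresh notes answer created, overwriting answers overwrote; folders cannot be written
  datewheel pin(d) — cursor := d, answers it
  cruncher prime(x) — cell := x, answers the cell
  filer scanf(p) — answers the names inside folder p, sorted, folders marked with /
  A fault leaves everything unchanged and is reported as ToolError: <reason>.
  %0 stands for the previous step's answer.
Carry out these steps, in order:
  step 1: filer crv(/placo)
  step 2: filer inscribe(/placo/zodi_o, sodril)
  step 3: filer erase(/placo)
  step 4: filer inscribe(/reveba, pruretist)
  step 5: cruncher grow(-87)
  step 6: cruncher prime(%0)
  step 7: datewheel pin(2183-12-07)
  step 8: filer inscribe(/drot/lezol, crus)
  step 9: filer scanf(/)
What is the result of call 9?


Answer: [drot/, placo/, reveba]

Derivation:
~$ filer crv p='/placo'
  ok
~$ filer inscribe p='/placo/zodi_o' c='sodril'
  created
~$ filer erase p='/placo'
  ToolError: not empty
~$ filer inscribe p='/reveba' c='pruretist'
  created
~$ cruncher grow x='-87'
  -87
~$ cruncher prime x='%0'
  -87
~$ datewheel pin d='2183-12-07'
  2183-12-07
~$ filer inscribe p='/drot/lezol' c='crus'
  created
~$ filer scanf p='/'
  [drot/, placo/, reveba]


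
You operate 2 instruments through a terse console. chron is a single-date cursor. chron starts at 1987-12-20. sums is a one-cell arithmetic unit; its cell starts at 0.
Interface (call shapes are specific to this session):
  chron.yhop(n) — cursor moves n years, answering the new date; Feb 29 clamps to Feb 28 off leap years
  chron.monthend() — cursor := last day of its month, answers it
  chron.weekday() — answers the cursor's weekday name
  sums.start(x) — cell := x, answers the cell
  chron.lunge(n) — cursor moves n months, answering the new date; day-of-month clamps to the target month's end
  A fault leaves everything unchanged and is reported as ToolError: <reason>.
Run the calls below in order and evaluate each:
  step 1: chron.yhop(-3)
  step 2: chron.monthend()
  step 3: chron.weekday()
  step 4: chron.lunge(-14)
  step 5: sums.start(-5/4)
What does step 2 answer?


# chron.yhop(n→-3) -> 1984-12-20
# chron.monthend() -> 1984-12-31
# chron.weekday() -> Monday
# chron.lunge(n→-14) -> 1983-10-31
# sums.start(x→-5/4) -> -5/4

Answer: 1984-12-31


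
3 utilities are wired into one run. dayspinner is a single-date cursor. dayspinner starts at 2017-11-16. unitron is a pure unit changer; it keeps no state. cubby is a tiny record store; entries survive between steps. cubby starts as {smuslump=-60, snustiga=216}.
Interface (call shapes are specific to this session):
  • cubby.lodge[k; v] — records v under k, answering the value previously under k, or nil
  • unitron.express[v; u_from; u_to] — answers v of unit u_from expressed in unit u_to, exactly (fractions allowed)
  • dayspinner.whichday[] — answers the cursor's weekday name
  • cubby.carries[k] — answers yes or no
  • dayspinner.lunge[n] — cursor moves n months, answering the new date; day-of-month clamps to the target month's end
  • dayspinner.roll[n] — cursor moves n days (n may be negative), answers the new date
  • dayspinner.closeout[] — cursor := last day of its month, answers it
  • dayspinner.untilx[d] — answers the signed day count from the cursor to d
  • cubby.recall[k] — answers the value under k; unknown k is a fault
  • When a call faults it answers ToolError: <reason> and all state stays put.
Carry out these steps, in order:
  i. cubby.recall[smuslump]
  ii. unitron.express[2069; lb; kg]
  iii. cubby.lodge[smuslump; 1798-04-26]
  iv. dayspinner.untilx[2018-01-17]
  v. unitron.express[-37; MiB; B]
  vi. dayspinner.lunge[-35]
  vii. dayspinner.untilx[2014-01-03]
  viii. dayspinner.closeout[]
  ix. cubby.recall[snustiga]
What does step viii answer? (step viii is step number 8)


Answer: 2014-12-31

Derivation:
>> cubby.recall(k='smuslump')
<< -60
>> unitron.express(v='2069', u_from='lb', u_to='kg')
<< 93848261353/100000000
>> cubby.lodge(k='smuslump', v='1798-04-26')
<< -60
>> dayspinner.untilx(d='2018-01-17')
<< 62
>> unitron.express(v='-37', u_from='MiB', u_to='B')
<< -38797312
>> dayspinner.lunge(n='-35')
<< 2014-12-16
>> dayspinner.untilx(d='2014-01-03')
<< -347
>> dayspinner.closeout()
<< 2014-12-31
>> cubby.recall(k='snustiga')
<< 216


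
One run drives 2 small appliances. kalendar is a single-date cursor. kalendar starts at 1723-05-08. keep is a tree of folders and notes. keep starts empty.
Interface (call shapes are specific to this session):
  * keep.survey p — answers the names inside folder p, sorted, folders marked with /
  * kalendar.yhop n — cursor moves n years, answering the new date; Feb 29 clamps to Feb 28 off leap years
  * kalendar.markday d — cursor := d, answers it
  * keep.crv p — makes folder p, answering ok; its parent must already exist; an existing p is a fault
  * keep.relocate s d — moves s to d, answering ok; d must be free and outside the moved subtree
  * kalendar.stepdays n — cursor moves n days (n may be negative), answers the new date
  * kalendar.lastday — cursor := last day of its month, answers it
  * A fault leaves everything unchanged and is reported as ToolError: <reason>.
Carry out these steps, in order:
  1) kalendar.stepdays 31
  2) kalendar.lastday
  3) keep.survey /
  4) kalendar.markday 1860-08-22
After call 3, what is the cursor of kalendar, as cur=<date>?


>> stepdays(n='31')
<< 1723-06-08
>> lastday()
<< 1723-06-30
>> survey(p='/')
<< []
>> markday(d='1860-08-22')
<< 1860-08-22

Answer: cur=1723-06-30


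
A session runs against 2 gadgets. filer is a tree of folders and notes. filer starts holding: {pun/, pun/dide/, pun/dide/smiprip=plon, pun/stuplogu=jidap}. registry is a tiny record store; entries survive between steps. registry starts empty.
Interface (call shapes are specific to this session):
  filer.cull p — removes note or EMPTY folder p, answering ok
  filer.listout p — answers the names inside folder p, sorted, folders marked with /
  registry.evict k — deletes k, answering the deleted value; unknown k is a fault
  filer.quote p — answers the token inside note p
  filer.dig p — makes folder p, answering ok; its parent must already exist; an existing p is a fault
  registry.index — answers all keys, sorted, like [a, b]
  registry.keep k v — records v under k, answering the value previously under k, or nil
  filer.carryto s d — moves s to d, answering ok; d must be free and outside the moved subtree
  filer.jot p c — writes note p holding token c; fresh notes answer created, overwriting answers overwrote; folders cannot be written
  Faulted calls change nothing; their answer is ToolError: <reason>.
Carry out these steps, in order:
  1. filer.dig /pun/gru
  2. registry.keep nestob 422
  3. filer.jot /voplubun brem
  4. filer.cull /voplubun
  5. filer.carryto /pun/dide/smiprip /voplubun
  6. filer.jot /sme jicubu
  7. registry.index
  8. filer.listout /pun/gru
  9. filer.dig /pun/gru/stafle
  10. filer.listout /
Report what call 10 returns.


-> filer.dig(p=/pun/gru)
<- ok
-> registry.keep(k=nestob, v=422)
<- nil
-> filer.jot(p=/voplubun, c=brem)
<- created
-> filer.cull(p=/voplubun)
<- ok
-> filer.carryto(s=/pun/dide/smiprip, d=/voplubun)
<- ok
-> filer.jot(p=/sme, c=jicubu)
<- created
-> registry.index()
<- [nestob]
-> filer.listout(p=/pun/gru)
<- []
-> filer.dig(p=/pun/gru/stafle)
<- ok
-> filer.listout(p=/)
<- [pun/, sme, voplubun]

Answer: [pun/, sme, voplubun]


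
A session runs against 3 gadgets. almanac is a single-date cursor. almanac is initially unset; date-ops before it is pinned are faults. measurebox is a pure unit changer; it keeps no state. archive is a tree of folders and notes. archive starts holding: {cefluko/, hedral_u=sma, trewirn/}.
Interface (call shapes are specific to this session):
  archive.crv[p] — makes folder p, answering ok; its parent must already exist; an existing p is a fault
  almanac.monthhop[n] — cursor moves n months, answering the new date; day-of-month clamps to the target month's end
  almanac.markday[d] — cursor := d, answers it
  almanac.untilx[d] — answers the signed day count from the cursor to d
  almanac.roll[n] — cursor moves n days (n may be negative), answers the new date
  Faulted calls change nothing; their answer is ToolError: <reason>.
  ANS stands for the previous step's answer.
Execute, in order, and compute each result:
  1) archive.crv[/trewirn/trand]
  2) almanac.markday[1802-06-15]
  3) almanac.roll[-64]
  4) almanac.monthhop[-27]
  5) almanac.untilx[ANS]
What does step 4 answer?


-- 1. archive.crv(p: /trewirn/trand) => ok
-- 2. almanac.markday(d: 1802-06-15) => 1802-06-15
-- 3. almanac.roll(n: -64) => 1802-04-12
-- 4. almanac.monthhop(n: -27) => 1800-01-12
-- 5. almanac.untilx(d: ANS) => 0

Answer: 1800-01-12


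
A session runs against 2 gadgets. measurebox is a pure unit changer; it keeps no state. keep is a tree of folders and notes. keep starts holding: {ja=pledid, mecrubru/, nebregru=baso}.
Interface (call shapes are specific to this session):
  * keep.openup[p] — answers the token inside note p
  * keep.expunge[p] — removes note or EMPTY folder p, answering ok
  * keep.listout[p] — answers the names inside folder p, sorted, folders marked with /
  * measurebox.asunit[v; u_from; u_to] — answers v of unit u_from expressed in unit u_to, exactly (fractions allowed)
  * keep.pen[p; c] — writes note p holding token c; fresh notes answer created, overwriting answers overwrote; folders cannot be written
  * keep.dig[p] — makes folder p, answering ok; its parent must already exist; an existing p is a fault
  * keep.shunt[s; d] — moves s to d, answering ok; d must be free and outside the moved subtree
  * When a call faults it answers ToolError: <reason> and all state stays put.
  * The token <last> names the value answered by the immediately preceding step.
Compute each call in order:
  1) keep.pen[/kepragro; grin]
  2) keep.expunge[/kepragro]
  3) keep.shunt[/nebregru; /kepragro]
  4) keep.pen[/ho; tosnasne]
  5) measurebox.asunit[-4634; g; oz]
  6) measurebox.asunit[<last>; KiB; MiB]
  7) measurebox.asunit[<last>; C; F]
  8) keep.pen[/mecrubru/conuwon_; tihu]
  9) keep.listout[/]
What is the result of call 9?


Answer: [ho, ja, kepragro, mecrubru/]

Derivation:
>> pen(/kepragro, grin)
<< created
>> expunge(/kepragro)
<< ok
>> shunt(/nebregru, /kepragro)
<< ok
>> pen(/ho, tosnasne)
<< created
>> asunit(-4634, g, oz)
<< -1059200000/6479891
>> asunit(<last>, KiB, MiB)
<< -1034375/6479891
>> asunit(<last>, C, F)
<< 205494637/6479891
>> pen(/mecrubru/conuwon_, tihu)
<< created
>> listout(/)
<< [ho, ja, kepragro, mecrubru/]


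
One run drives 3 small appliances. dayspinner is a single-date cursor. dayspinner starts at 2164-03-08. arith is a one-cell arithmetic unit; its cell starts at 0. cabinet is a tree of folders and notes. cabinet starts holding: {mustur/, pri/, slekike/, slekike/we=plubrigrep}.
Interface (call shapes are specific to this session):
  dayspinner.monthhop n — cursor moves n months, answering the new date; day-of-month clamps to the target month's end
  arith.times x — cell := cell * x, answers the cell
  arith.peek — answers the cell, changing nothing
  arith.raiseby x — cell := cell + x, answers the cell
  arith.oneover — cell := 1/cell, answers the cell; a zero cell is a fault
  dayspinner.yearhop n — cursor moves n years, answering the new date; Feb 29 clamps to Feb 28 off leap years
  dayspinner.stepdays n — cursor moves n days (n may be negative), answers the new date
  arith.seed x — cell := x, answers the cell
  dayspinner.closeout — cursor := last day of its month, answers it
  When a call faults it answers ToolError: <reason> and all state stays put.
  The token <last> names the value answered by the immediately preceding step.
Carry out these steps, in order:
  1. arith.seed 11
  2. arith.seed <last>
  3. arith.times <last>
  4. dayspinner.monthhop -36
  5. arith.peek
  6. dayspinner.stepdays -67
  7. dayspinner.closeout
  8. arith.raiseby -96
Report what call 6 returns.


Act: arith.seed[11]
Obs: 11
Act: arith.seed[<last>]
Obs: 11
Act: arith.times[<last>]
Obs: 121
Act: dayspinner.monthhop[-36]
Obs: 2161-03-08
Act: arith.peek[]
Obs: 121
Act: dayspinner.stepdays[-67]
Obs: 2160-12-31
Act: dayspinner.closeout[]
Obs: 2160-12-31
Act: arith.raiseby[-96]
Obs: 25

Answer: 2160-12-31


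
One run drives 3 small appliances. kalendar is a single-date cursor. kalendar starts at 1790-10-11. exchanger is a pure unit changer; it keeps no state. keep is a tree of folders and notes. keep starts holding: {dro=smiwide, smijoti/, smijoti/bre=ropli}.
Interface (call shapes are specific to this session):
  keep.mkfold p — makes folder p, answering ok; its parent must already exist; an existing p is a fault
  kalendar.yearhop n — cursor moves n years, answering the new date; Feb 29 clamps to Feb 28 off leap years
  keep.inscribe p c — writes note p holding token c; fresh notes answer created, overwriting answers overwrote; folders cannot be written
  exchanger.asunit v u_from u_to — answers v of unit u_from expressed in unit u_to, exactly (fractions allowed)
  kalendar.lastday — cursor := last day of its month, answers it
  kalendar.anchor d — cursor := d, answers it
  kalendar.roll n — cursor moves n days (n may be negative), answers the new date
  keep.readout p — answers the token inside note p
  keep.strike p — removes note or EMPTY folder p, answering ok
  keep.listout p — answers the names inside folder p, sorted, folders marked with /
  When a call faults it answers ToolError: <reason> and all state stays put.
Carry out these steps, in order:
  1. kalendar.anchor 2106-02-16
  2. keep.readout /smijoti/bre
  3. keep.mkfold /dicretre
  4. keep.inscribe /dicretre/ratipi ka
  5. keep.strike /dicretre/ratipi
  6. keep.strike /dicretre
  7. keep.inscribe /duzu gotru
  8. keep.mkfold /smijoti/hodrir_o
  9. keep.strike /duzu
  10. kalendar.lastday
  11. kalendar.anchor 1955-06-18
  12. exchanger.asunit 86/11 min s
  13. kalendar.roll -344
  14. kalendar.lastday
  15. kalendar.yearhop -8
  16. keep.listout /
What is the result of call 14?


Answer: 1954-07-31

Derivation:
$ anchor 2106-02-16
  2106-02-16
$ readout /smijoti/bre
  ropli
$ mkfold /dicretre
  ok
$ inscribe /dicretre/ratipi ka
  created
$ strike /dicretre/ratipi
  ok
$ strike /dicretre
  ok
$ inscribe /duzu gotru
  created
$ mkfold /smijoti/hodrir_o
  ok
$ strike /duzu
  ok
$ lastday
  2106-02-28
$ anchor 1955-06-18
  1955-06-18
$ asunit 86/11 min s
  5160/11
$ roll -344
  1954-07-09
$ lastday
  1954-07-31
$ yearhop -8
  1946-07-31
$ listout /
  [dro, smijoti/]


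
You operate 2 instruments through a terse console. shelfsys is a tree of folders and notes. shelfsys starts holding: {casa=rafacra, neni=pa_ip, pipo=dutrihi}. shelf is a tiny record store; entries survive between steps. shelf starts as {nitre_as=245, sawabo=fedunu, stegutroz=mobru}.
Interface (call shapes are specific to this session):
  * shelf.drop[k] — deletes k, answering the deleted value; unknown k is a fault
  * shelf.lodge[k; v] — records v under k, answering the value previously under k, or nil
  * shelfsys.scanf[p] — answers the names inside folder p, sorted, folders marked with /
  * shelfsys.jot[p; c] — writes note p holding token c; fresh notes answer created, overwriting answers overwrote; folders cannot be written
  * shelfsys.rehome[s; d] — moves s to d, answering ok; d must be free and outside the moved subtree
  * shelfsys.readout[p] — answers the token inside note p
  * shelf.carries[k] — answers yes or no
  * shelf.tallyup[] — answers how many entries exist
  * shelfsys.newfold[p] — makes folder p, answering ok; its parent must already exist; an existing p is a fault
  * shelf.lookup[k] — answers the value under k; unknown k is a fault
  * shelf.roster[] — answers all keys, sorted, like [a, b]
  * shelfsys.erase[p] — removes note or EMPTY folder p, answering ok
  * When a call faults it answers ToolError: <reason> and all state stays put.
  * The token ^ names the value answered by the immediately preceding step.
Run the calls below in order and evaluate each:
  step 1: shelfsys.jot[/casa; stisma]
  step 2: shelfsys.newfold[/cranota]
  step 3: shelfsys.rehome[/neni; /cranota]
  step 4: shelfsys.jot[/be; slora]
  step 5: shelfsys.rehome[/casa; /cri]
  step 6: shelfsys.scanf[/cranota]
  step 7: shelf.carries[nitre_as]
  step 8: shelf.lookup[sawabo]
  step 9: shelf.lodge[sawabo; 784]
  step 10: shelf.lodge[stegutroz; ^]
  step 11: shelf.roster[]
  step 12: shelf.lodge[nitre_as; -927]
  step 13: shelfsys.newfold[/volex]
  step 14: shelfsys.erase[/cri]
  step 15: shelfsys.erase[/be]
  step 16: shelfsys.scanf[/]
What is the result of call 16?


Step: shelfsys.jot[p: /casa; c: stisma]
Result: overwrote
Step: shelfsys.newfold[p: /cranota]
Result: ok
Step: shelfsys.rehome[s: /neni; d: /cranota]
Result: ToolError: exists
Step: shelfsys.jot[p: /be; c: slora]
Result: created
Step: shelfsys.rehome[s: /casa; d: /cri]
Result: ok
Step: shelfsys.scanf[p: /cranota]
Result: []
Step: shelf.carries[k: nitre_as]
Result: yes
Step: shelf.lookup[k: sawabo]
Result: fedunu
Step: shelf.lodge[k: sawabo; v: 784]
Result: fedunu
Step: shelf.lodge[k: stegutroz; v: ^]
Result: mobru
Step: shelf.roster[]
Result: [nitre_as, sawabo, stegutroz]
Step: shelf.lodge[k: nitre_as; v: -927]
Result: 245
Step: shelfsys.newfold[p: /volex]
Result: ok
Step: shelfsys.erase[p: /cri]
Result: ok
Step: shelfsys.erase[p: /be]
Result: ok
Step: shelfsys.scanf[p: /]
Result: [cranota/, neni, pipo, volex/]

Answer: [cranota/, neni, pipo, volex/]
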